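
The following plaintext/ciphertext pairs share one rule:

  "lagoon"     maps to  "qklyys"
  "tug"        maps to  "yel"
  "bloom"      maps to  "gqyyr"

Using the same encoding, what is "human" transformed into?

Two shifts are in play — +10 for a/e/i/o/u, +5 for every other letter.
For human: h(cons)+5=m, u(vowel)+10=e, m(cons)+5=r, a(vowel)+10=k, n(cons)+5=s.

merks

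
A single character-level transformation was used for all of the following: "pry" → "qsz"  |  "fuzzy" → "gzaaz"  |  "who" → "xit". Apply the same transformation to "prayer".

Vowels shift forward by 5 and consonants shift forward by 1.
On prayer: p(cons)+1=q, r(cons)+1=s, a(vowel)+5=f, y(cons)+1=z, e(vowel)+5=j, r(cons)+1=s.

qsfzjs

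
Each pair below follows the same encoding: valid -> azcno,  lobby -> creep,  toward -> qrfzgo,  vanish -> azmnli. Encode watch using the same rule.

v(21)→a(0) and a(0)→z(25) fit y≡5x+25 (mod 26); the inverse of 5 mod 26 is 21. This is an affine cipher: with a=0,…,z=25, each position x becomes (5x+25) mod 26.
On watch: w(22)→5·22+25≡5=f; a(0)→5·0+25≡25=z; t(19)→5·19+25≡16=q; c(2)→5·2+25≡9=j; h(7)→5·7+25≡8=i (all mod 26).

fzqji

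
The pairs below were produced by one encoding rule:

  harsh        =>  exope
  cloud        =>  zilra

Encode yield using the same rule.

vfbia

Each letter is shifted forward by 23 in the alphabet (a Caesar shift of +23).
For yield: y+23=v, i+23=f, e+23=b, l+23=i, d+23=a.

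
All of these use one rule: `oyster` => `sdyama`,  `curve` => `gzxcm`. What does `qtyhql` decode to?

mosaic

In oyster: o→s is +4, y→d is +5, s→y is +6, t→a is +7 — the shift increases by 1 each position. Letter i (0-indexed) is shifted by i+4, so successive shifts are 4, 5, 6, ….
Undoing it on qtyhql: q−4=m, t−5=o, y−6=s, h−7=a, q−8=i, l−9=c.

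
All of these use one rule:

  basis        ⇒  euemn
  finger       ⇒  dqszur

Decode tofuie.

switch

The word is reversed, then every letter is shifted forward by 12.
Undoing it on tofuie: shift back: t−12=h, o−12=c, f−12=t, u−12=i, i−12=w, e−12=s → hctiws; then reverse → switch.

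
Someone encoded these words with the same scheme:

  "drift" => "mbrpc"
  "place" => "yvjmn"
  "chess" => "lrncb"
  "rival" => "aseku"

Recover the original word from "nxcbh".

entry

A repeating key of period 2 is used — shifts +9, +10 over and over.
Reversing it on nxcbh: n−9=e, x−10=n, c−9=t, b−10=r, h−9=y.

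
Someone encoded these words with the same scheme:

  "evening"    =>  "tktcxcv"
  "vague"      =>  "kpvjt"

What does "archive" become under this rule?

pgrwxkt

Each letter is shifted forward by 15 in the alphabet (a Caesar shift of +15).
Applying it to archive: a+15=p, r+15=g, c+15=r, h+15=w, i+15=x, v+15=k, e+15=t.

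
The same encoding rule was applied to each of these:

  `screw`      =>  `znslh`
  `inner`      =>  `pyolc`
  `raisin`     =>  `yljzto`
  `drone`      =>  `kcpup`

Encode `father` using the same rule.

mluops

Shifts by position in screw: pos 0: s→z (+7), pos 1: c→n (+11), pos 2: r→s (+1), pos 3: e→l (+7), pos 4: w→h (+11) — repeating every 3. It's a Vigenère-style cipher with numeric key [7,11,1]: position i shifts by key[i mod 3].
Applying it to father: f+7=m, a+11=l, t+1=u, h+7=o, e+11=p, r+1=s.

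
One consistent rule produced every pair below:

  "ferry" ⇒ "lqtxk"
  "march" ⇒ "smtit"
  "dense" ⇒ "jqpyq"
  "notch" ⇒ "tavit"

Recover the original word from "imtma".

cargo

Shifts by position in ferry: pos 0: f→l (+6), pos 1: e→q (+12), pos 2: r→t (+2), pos 3: r→x (+6), pos 4: y→k (+12) — repeating every 3. It's a Vigenère-style cipher with numeric key [6,12,2]: position i shifts by key[i mod 3].
Undoing it on imtma: i−6=c, m−12=a, t−2=r, m−6=g, a−12=o.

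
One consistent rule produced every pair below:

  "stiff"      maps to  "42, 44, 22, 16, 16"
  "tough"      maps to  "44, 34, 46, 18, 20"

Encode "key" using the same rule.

26, 14, 54

s(#19)→42 and t(#20)→44: differences scale by 2, so n = 2·pos + 4. Each letter becomes 2×(its alphabet position, a=1..z=26) + 4.
On key: k=11→26, e=5→14, y=25→54.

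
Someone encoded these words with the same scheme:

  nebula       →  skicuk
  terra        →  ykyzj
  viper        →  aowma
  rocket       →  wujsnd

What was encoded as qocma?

Letter i (0-indexed) is shifted by i+5, so successive shifts are 5, 6, 7, ….
Undoing it on qocma: q−5=l, o−6=i, c−7=v, m−8=e, a−9=r.

liver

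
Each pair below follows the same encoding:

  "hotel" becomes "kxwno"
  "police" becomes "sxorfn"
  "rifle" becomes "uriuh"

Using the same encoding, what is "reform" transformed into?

It's a Vigenère-style cipher with numeric key [3,9]: position i shifts by key[i mod 2].
Applying it to reform: r+3=u, e+9=n, f+3=i, o+9=x, r+3=u, m+9=v.

unixuv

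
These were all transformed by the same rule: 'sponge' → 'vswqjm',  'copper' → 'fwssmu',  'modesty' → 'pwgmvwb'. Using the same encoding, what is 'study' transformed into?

The shift depends on letter class: consonant s→v is +3, but vowel o→w is +8. The rule splits by letter class: vowels +8, consonants +3.
For study: s(cons)+3=v, t(cons)+3=w, u(vowel)+8=c, d(cons)+3=g, y(cons)+3=b.

vwcgb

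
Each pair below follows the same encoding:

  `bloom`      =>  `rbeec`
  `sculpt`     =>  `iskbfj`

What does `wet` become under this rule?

This is a Caesar cipher with shift 16.
Applying it to wet: w+16=m, e+16=u, t+16=j.

muj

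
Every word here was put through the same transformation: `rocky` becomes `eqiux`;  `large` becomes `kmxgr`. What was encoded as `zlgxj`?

draft

The output letters match the input read backwards, each shifted +6: rocky reversed is ykcor. The word is reversed, then every letter is shifted forward by 6.
Decoding zlgxj: shift back: z−6=t, l−6=f, g−6=a, x−6=r, j−6=d → tfard; then reverse → draft.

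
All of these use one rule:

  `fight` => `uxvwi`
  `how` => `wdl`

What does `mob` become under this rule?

Compare letters: f→u is +15, i→x is +15, g→v is +15 — a constant shift. Each letter is shifted forward by 15 in the alphabet (a Caesar shift of +15).
For mob: m+15=b, o+15=d, b+15=q.

bdq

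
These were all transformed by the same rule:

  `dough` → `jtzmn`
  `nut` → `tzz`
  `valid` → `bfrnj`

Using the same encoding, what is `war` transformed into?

cfx

The shift depends on letter class: consonant d→j is +6, but vowel o→t is +5. Vowels shift forward by 5 and consonants shift forward by 6.
Applying it to war: w(cons)+6=c, a(vowel)+5=f, r(cons)+6=x.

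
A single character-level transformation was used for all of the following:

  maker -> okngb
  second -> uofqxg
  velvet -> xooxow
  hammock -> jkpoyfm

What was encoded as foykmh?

Shifts by position in maker: pos 0: m→o (+2), pos 1: a→k (+10), pos 2: k→n (+3), pos 3: e→g (+2), pos 4: r→b (+10) — repeating every 3. The shifts repeat in a cycle of length 3: positions 0,1,… shift by +2, +10, +3, then the pattern repeats.
Undoing it on foykmh: f−2=d, o−10=e, y−3=v, k−2=i, m−10=c, h−3=e.

device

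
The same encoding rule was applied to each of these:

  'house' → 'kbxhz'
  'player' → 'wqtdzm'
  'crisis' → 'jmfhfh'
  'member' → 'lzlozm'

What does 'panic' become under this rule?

wtgfj

h(7)→k(10) and o(14)→b(1) fit y≡21x+19 (mod 26); the inverse of 21 mod 26 is 5. Treating letters as 0–25, the rule is x ↦ 21x + 19 (mod 26).
For panic: p(15)→21·15+19≡22=w; a(0)→21·0+19≡19=t; n(13)→21·13+19≡6=g; i(8)→21·8+19≡5=f; c(2)→21·2+19≡9=j (all mod 26).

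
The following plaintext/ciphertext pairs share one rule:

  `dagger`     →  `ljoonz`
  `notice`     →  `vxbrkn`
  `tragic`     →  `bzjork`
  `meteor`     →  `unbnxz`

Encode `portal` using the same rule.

xxzbjt

The shift depends on letter class: consonant d→l is +8, but vowel a→j is +9. The rule splits by letter class: vowels +9, consonants +8.
For portal: p(cons)+8=x, o(vowel)+9=x, r(cons)+8=z, t(cons)+8=b, a(vowel)+9=j, l(cons)+8=t.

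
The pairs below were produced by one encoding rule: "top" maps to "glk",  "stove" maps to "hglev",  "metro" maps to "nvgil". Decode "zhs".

ash

Each pair mirrors across the alphabet (t↔g, o↔l, p↔k): positions sum to 25. Each letter is replaced by its mirror in the alphabet: a↔z, b↔y, c↔x, and so on (the Atbash cipher).
Reversing it on zhs: z↔a, h↔s, s↔h.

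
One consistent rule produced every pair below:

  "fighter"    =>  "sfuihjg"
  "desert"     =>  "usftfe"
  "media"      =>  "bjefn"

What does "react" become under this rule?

udbfs

Two steps: reverse the string, then apply a Caesar shift of +1.
Applying it to react: reverse → tcaer; then shift: t+1=u, c+1=d, a+1=b, e+1=f, r+1=s.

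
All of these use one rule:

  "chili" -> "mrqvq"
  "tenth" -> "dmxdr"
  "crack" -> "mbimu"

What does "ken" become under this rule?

umx

Vowels shift forward by 8 and consonants shift forward by 10.
Applying it to ken: k(cons)+10=u, e(vowel)+8=m, n(cons)+10=x.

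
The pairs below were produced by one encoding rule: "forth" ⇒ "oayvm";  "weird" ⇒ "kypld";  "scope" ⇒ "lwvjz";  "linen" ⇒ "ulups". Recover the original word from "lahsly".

relate

The output letters match the input read backwards, each shifted +7: forth reversed is htrof. The word is reversed, then every letter is shifted forward by 7.
Decoding lahsly: shift back: l−7=e, a−7=t, h−7=a, s−7=l, l−7=e, y−7=r → etaler; then reverse → relate.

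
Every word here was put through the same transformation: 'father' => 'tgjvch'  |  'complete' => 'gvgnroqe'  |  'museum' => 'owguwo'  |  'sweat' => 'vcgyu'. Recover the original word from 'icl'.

The output letters match the input read backwards, each shifted +2: father reversed is rehtaf. The word is reversed, then every letter is shifted forward by 2.
Decoding icl: shift back: i−2=g, c−2=a, l−2=j → gaj; then reverse → jag.

jag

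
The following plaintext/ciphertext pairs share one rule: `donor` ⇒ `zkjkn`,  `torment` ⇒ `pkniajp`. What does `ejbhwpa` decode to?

Compare letters: d→z is +22, o→k is +22, n→j is +22 — a constant shift. Every letter moves 22 places later in the alphabet, wrapping around z→a.
Undoing it on ejbhwpa: e−22=i, j−22=n, b−22=f, h−22=l, w−22=a, p−22=t, a−22=e.

inflate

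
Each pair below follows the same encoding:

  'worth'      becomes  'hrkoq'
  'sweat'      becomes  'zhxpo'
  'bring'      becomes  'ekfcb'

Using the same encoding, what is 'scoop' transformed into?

ztrrg

w(22)→h(7) and o(14)→r(17) fit y≡15x+15 (mod 26); the inverse of 15 mod 26 is 7. Treating letters as 0–25, the rule is x ↦ 15x + 15 (mod 26).
On scoop: s(18)→15·18+15≡25=z; c(2)→15·2+15≡19=t; o(14)→15·14+15≡17=r; o(14)→15·14+15≡17=r; p(15)→15·15+15≡6=g (all mod 26).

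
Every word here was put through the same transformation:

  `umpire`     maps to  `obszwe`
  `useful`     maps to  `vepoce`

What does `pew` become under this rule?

The output letters match the input read backwards, each shifted +10: umpire reversed is eripmu. The word is reversed, then every letter is shifted forward by 10.
Applying it to pew: reverse → wep; then shift: w+10=g, e+10=o, p+10=z.

goz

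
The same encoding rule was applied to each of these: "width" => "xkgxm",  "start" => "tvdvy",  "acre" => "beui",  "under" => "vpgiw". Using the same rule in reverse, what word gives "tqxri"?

sound

The shift increases by 1 at each position, starting from +1: 1, 2, 3, ….
Decoding tqxri: t−1=s, q−2=o, x−3=u, r−4=n, i−5=d.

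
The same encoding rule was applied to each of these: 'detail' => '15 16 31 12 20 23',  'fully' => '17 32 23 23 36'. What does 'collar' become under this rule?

14 26 23 23 12 29

d is letter #4 and maps to 15: an offset of 11. The number is (letter's place in the alphabet, a=1) + 11.
Applying it to collar: c=3→14, o=15→26, l=12→23, l=12→23, a=1→12, r=18→29.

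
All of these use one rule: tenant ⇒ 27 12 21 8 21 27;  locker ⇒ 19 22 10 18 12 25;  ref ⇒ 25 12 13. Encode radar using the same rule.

t is letter #20 and maps to 27: an offset of 7. Each letter is replaced by its alphabet position (a=1..z=26) + 7.
For radar: r=18→25, a=1→8, d=4→11, a=1→8, r=18→25.

25 8 11 8 25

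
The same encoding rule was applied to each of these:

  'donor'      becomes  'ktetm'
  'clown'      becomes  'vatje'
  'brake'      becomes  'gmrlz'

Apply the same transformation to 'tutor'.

qfqtm

Each letter's alphabet position (a=0..z=25) is mapped through 15·x+17 mod 26 — an affine cipher.
On tutor: t(19)→15·19+17≡16=q; u(20)→15·20+17≡5=f; t(19)→15·19+17≡16=q; o(14)→15·14+17≡19=t; r(17)→15·17+17≡12=m (all mod 26).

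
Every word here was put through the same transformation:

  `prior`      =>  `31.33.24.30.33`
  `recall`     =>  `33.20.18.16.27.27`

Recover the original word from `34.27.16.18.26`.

p is letter #16 and maps to 31: an offset of 15. The number is (letter's place in the alphabet, a=1) + 15.
Decoding 34.27.16.18.26: 34→(34−15)÷1=19=s, 27→(27−15)÷1=12=l, 16→(16−15)÷1=1=a, 18→(18−15)÷1=3=c, 26→(26−15)÷1=11=k.

slack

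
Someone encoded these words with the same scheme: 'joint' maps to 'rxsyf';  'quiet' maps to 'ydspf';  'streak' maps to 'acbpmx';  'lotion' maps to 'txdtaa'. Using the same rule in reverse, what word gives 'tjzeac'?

In joint: j→r is +8, o→x is +9, i→s is +10, n→y is +11 — the shift increases by 1 each position. Letter i (0-indexed) is shifted by i+8, so successive shifts are 8, 9, 10, ….
Decoding tjzeac: t−8=l, j−9=a, z−10=p, e−11=t, a−12=o, c−13=p.

laptop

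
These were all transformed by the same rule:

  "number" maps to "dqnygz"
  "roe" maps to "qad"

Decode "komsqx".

legacy

The output letters match the input read backwards, each shifted +12: number reversed is rebmun. The word is reversed, then every letter is shifted forward by 12.
Reversing it on komsqx: shift back: k−12=y, o−12=c, m−12=a, s−12=g, q−12=e, x−12=l → ycagel; then reverse → legacy.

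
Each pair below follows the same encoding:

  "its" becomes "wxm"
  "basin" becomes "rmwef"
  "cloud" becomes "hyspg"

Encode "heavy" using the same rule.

The output letters match the input read backwards, each shifted +4: its reversed is sti. Two steps: reverse the string, then apply a Caesar shift of +4.
For heavy: reverse → yvaeh; then shift: y+4=c, v+4=z, a+4=e, e+4=i, h+4=l.

czeil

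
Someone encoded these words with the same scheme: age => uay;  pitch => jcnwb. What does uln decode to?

art

Compare letters: a→u is +20, g→a is +20, e→y is +20 — a constant shift. This is a Caesar cipher with shift 20.
Decoding uln: u−20=a, l−20=r, n−20=t.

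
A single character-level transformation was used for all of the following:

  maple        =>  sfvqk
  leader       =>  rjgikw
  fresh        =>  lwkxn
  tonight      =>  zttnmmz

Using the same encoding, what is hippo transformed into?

Shifts by position in maple: pos 0: m→s (+6), pos 1: a→f (+5), pos 2: p→v (+6), pos 3: l→q (+5) — repeating every 2. It's a Vigenère-style cipher with numeric key [6,5]: position i shifts by key[i mod 2].
On hippo: h+6=n, i+5=n, p+6=v, p+5=u, o+6=u.

nnvuu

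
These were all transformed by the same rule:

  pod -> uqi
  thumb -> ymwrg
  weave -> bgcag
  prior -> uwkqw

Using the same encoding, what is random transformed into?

Two shifts are in play — +2 for a/e/i/o/u, +5 for every other letter.
For random: r(cons)+5=w, a(vowel)+2=c, n(cons)+5=s, d(cons)+5=i, o(vowel)+2=q, m(cons)+5=r.

wcsiqr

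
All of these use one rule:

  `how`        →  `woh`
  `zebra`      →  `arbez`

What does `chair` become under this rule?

riahc

The word is simply reversed.
For chair: reverse → riahc.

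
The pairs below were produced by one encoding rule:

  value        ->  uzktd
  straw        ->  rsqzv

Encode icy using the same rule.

hbx

Compare letters: v→u is +25, a→z is +25, l→k is +25 — a constant shift. It's a constant shift of +25 (ROT25).
Applying it to icy: i+25=h, c+25=b, y+25=x.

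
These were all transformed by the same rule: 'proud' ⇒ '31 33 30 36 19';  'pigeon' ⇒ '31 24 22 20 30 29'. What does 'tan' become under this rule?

35 16 29

The number is (letter's place in the alphabet, a=1) + 15.
On tan: t=20→35, a=1→16, n=14→29.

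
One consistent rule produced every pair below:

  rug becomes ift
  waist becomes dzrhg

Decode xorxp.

Each pair mirrors across the alphabet (r↔i, u↔f, g↔t): positions sum to 25. Each letter is replaced by its mirror in the alphabet: a↔z, b↔y, c↔x, and so on (the Atbash cipher).
Undoing it on xorxp: x↔c, o↔l, r↔i, x↔c, p↔k.

click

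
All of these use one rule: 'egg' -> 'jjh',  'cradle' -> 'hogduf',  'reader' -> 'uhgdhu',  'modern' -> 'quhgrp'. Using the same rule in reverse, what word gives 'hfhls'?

piece

The output letters match the input read backwards, each shifted +3: egg reversed is gge. Read the word backwards and shift each letter +3.
Reversing it on hfhls: shift back: h−3=e, f−3=c, h−3=e, l−3=i, s−3=p → eceip; then reverse → piece.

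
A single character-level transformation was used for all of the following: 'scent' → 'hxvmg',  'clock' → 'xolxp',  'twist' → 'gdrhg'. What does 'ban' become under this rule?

Each pair mirrors across the alphabet (s↔h, c↔x, e↔v): positions sum to 25. Each letter is replaced by its mirror in the alphabet: a↔z, b↔y, c↔x, and so on (the Atbash cipher).
For ban: b↔y, a↔z, n↔m.

yzm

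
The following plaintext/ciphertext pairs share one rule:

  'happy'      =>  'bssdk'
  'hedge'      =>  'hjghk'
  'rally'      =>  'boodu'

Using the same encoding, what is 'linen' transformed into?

qhqlo

The output letters match the input read backwards, each shifted +3: happy reversed is yppah. The word is reversed, then every letter is shifted forward by 3.
On linen: reverse → nenil; then shift: n+3=q, e+3=h, n+3=q, i+3=l, l+3=o.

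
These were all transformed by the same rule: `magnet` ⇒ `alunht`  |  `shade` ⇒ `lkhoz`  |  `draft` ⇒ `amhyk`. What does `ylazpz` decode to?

Read the word backwards and shift each letter +7.
Undoing it on ylazpz: shift back: y−7=r, l−7=e, a−7=t, z−7=s, p−7=i, z−7=s → retsis; then reverse → sister.

sister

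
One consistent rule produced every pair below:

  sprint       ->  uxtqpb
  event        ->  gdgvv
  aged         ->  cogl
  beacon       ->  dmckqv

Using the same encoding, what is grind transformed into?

Shifts by position in sprint: pos 0: s→u (+2), pos 1: p→x (+8), pos 2: r→t (+2), pos 3: i→q (+8) — repeating every 2. A repeating key of period 2 is used — shifts +2, +8 over and over.
For grind: g+2=i, r+8=z, i+2=k, n+8=v, d+2=f.

izkvf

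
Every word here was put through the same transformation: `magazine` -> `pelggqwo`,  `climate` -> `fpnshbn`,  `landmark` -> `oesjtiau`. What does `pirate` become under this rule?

smwgam

Each letter shifts forward by (position + 3), i.e. 3, 4, 5, … — the shift grows by one for each successive letter.
On pirate: p+3=s, i+4=m, r+5=w, a+6=g, t+7=a, e+8=m.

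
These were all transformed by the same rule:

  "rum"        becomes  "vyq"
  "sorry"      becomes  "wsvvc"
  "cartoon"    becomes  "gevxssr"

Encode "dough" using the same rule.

hsykl

Each letter is shifted forward by 4 in the alphabet (a Caesar shift of +4).
Applying it to dough: d+4=h, o+4=s, u+4=y, g+4=k, h+4=l.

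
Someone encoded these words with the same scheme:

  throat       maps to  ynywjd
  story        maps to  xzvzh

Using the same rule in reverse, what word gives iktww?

In throat: t→y is +5, h→n is +6, r→y is +7, o→w is +8 — the shift increases by 1 each position. The shift increases by 1 at each position, starting from +5: 5, 6, 7, ….
Decoding iktww: i−5=d, k−6=e, t−7=m, w−8=o, w−9=n.

demon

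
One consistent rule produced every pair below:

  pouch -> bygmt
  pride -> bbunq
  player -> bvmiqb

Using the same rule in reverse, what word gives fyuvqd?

The shifts repeat in a cycle of length 2: positions 0,1,… shift by +12, +10, then the pattern repeats.
Undoing it on fyuvqd: f−12=t, y−10=o, u−12=i, v−10=l, q−12=e, d−10=t.

toilet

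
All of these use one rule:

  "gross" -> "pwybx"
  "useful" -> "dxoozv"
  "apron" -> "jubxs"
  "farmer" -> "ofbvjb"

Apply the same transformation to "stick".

Shifts by position in gross: pos 0: g→p (+9), pos 1: r→w (+5), pos 2: o→y (+10), pos 3: s→b (+9), pos 4: s→x (+5) — repeating every 3. A repeating key of period 3 is used — shifts +9, +5, +10 over and over.
Applying it to stick: s+9=b, t+5=y, i+10=s, c+9=l, k+5=p.

byslp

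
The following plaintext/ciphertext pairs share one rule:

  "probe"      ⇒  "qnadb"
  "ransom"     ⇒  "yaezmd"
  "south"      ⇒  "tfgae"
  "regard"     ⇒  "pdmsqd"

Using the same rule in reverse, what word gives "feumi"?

The output letters match the input read backwards, each shifted +12: probe reversed is eborp. Two steps: reverse the string, then apply a Caesar shift of +12.
Undoing it on feumi: shift back: f−12=t, e−12=s, u−12=i, m−12=a, i−12=w → tsiaw; then reverse → waist.

waist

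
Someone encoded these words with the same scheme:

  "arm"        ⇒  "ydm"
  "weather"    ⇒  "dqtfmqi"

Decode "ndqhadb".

proverb

The output letters match the input read backwards, each shifted +12: arm reversed is mra. Read the word backwards and shift each letter +12.
Decoding ndqhadb: shift back: n−12=b, d−12=r, q−12=e, h−12=v, a−12=o, d−12=r, b−12=p → brevorp; then reverse → proverb.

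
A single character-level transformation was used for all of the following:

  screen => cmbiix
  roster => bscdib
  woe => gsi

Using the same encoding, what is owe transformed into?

The shift depends on letter class: consonant s→c is +10, but vowel e→i is +4. Vowels shift forward by 4 and consonants shift forward by 10.
For owe: o(vowel)+4=s, w(cons)+10=g, e(vowel)+4=i.

sgi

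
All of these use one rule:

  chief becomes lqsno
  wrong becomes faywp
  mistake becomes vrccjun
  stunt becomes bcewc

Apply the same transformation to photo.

Shifts by position in chief: pos 0: c→l (+9), pos 1: h→q (+9), pos 2: i→s (+10), pos 3: e→n (+9), pos 4: f→o (+9) — repeating every 3. A repeating key of period 3 is used — shifts +9, +9, +10 over and over.
On photo: p+9=y, h+9=q, o+10=y, t+9=c, o+9=x.

yqycx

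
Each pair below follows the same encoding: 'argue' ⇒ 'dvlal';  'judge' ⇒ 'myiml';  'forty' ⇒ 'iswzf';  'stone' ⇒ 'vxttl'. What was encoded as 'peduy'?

mayor

Each letter shifts forward by (position + 3), i.e. 3, 4, 5, … — the shift grows by one for each successive letter.
Decoding peduy: p−3=m, e−4=a, d−5=y, u−6=o, y−7=r.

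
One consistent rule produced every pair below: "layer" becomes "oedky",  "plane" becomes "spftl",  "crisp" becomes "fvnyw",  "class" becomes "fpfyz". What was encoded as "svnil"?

In layer: l→o is +3, a→e is +4, y→d is +5, e→k is +6 — the shift increases by 1 each position. The shift increases by 1 at each position, starting from +3: 3, 4, 5, ….
Decoding svnil: s−3=p, v−4=r, n−5=i, i−6=c, l−7=e.

price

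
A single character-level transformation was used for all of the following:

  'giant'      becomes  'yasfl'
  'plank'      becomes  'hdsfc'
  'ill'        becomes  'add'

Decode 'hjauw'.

Compare letters: g→y is +18, i→a is +18, a→s is +18 — a constant shift. Every letter moves 18 places later in the alphabet, wrapping around z→a.
Undoing it on hjauw: h−18=p, j−18=r, a−18=i, u−18=c, w−18=e.

price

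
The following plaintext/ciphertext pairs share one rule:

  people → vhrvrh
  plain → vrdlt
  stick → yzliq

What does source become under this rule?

The shift depends on letter class: consonant p→v is +6, but vowel e→h is +3. Vowels shift forward by 3 and consonants shift forward by 6.
On source: s(cons)+6=y, o(vowel)+3=r, u(vowel)+3=x, r(cons)+6=x, c(cons)+6=i, e(vowel)+3=h.

yrxxih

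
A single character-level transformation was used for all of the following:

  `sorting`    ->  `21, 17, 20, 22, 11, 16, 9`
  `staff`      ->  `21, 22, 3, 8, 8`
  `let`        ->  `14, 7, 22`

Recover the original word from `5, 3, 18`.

s is letter #19 and maps to 21: an offset of 2. Each letter is replaced by its alphabet position (a=1..z=26) + 2.
Undoing it on 5, 3, 18: 5→(5−2)÷1=3=c, 3→(3−2)÷1=1=a, 18→(18−2)÷1=16=p.

cap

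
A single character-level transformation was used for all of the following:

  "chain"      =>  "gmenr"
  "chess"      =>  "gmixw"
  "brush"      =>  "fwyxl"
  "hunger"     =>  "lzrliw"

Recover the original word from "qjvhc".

mercy

It's a Vigenère-style cipher with numeric key [4,5]: position i shifts by key[i mod 2].
Reversing it on qjvhc: q−4=m, j−5=e, v−4=r, h−5=c, c−4=y.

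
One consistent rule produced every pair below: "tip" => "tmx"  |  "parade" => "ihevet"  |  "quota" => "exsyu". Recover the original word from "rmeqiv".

remain

The output letters match the input read backwards, each shifted +4: tip reversed is pit. The word is reversed, then every letter is shifted forward by 4.
Decoding rmeqiv: shift back: r−4=n, m−4=i, e−4=a, q−4=m, i−4=e, v−4=r → niamer; then reverse → remain.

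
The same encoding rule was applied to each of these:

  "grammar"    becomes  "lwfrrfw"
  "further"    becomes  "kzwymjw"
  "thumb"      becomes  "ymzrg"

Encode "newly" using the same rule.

sjbqd

Compare letters: g→l is +5, r→w is +5, a→f is +5 — a constant shift. Every letter moves 5 places later in the alphabet, wrapping around z→a.
Applying it to newly: n+5=s, e+5=j, w+5=b, l+5=q, y+5=d.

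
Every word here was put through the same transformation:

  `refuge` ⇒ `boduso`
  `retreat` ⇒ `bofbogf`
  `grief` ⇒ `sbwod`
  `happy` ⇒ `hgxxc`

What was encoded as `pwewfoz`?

r(17)→b(1) and e(4)→o(14) fit y≡15x+6 (mod 26); the inverse of 15 mod 26 is 7. This is an affine cipher: with a=0,…,z=25, each position x becomes (15x+6) mod 26.
Undoing it on pwewfoz: p(15)→7·(15−6)≡11=l; w(22)→7·(22−6)≡8=i; e(4)→7·(4−6)≡12=m; w(22)→7·(22−6)≡8=i; f(5)→7·(5−6)≡19=t; o(14)→7·(14−6)≡4=e; z(25)→7·(25−6)≡3=d (all mod 26).

limited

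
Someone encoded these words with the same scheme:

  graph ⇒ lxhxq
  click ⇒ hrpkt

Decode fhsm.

In graph: g→l is +5, r→x is +6, a→h is +7, p→x is +8 — the shift increases by 1 each position. Letter i (0-indexed) is shifted by i+5, so successive shifts are 5, 6, 7, ….
Reversing it on fhsm: f−5=a, h−6=b, s−7=l, m−8=e.

able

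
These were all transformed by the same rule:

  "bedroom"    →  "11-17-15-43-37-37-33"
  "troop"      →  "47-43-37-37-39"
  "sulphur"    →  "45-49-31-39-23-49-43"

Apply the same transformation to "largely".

b(#2)→11 and e(#5)→17: differences scale by 2, so n = 2·pos + 7. The formula is n = 2×(alphabet index, a=1) + 7.
Applying it to largely: l=12→31, a=1→9, r=18→43, g=7→21, e=5→17, l=12→31, y=25→57.

31-9-43-21-17-31-57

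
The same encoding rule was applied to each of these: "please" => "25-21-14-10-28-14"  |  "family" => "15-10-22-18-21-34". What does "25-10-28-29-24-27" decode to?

pastor

p is letter #16 and maps to 25: an offset of 9. Each letter is replaced by its alphabet position (a=1..z=26) + 9.
Undoing it on 25-10-28-29-24-27: 25→(25−9)÷1=16=p, 10→(10−9)÷1=1=a, 28→(28−9)÷1=19=s, 29→(29−9)÷1=20=t, 24→(24−9)÷1=15=o, 27→(27−9)÷1=18=r.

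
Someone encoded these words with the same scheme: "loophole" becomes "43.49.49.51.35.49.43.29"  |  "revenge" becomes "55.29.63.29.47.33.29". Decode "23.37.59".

bit

The formula is n = 2×(alphabet index, a=1) + 19.
Reversing it on 23.37.59: 23→(23−19)÷2=2=b, 37→(37−19)÷2=9=i, 59→(59−19)÷2=20=t.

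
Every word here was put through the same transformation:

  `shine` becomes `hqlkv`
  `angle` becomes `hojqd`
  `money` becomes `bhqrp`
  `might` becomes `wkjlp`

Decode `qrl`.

The output letters match the input read backwards, each shifted +3: shine reversed is enihs. Two steps: reverse the string, then apply a Caesar shift of +3.
Reversing it on qrl: shift back: q−3=n, r−3=o, l−3=i → noi; then reverse → ion.

ion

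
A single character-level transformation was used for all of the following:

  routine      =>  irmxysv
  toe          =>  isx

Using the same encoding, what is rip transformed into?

The output letters match the input read backwards, each shifted +4: routine reversed is enituor. Read the word backwards and shift each letter +4.
On rip: reverse → pir; then shift: p+4=t, i+4=m, r+4=v.

tmv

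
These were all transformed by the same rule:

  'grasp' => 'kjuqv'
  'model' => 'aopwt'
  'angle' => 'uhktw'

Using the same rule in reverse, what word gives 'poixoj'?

doctor

g(6)→k(10) and r(17)→j(9) fit y≡7x+20 (mod 26); the inverse of 7 mod 26 is 15. This is an affine cipher: with a=0,…,z=25, each position x becomes (7x+20) mod 26.
Undoing it on poixoj: p(15)→15·(15−20)≡3=d; o(14)→15·(14−20)≡14=o; i(8)→15·(8−20)≡2=c; x(23)→15·(23−20)≡19=t; o(14)→15·(14−20)≡14=o; j(9)→15·(9−20)≡17=r (all mod 26).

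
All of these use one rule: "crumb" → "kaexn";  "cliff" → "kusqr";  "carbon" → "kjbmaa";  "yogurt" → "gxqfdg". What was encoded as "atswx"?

skill

In crumb: c→k is +8, r→a is +9, u→e is +10, m→x is +11 — the shift increases by 1 each position. The shift increases by 1 at each position, starting from +8: 8, 9, 10, ….
Reversing it on atswx: a−8=s, t−9=k, s−10=i, w−11=l, x−12=l.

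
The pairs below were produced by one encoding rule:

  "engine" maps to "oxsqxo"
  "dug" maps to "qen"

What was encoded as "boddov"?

The output letters match the input read backwards, each shifted +10: engine reversed is enigne. Two steps: reverse the string, then apply a Caesar shift of +10.
Reversing it on boddov: shift back: b−10=r, o−10=e, d−10=t, d−10=t, o−10=e, v−10=l → rettel; then reverse → letter.

letter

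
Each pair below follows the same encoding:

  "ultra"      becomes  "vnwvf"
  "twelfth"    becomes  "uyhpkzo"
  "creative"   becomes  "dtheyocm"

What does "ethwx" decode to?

dress

In ultra: u→v is +1, l→n is +2, t→w is +3, r→v is +4 — the shift increases by 1 each position. Each letter shifts forward by (position + 1), i.e. 1, 2, 3, … — the shift grows by one for each successive letter.
Decoding ethwx: e−1=d, t−2=r, h−3=e, w−4=s, x−5=s.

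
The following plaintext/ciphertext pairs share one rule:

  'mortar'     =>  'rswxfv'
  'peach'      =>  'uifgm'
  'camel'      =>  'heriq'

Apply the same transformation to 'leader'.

qifhjv

Shifts by position in mortar: pos 0: m→r (+5), pos 1: o→s (+4), pos 2: r→w (+5), pos 3: t→x (+4) — repeating every 2. A repeating key of period 2 is used — shifts +5, +4 over and over.
For leader: l+5=q, e+4=i, a+5=f, d+4=h, e+5=j, r+4=v.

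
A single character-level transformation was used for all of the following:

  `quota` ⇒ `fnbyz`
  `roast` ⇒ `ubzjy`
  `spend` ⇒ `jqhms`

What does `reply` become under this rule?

q(16)→f(5) and u(20)→n(13) fit y≡15x+25 (mod 26); the inverse of 15 mod 26 is 7. Each letter's alphabet position (a=0..z=25) is mapped through 15·x+25 mod 26 — an affine cipher.
Applying it to reply: r(17)→15·17+25≡20=u; e(4)→15·4+25≡7=h; p(15)→15·15+25≡16=q; l(11)→15·11+25≡8=i; y(24)→15·24+25≡21=v (all mod 26).

uhqiv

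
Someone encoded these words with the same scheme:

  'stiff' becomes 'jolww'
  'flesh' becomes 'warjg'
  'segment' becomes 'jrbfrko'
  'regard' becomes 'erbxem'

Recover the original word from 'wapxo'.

s(18)→j(9) and t(19)→o(14) fit y≡5x+23 (mod 26); the inverse of 5 mod 26 is 21. Each letter's alphabet position (a=0..z=25) is mapped through 5·x+23 mod 26 — an affine cipher.
Undoing it on wapxo: w(22)→21·(22−23)≡5=f; a(0)→21·(0−23)≡11=l; p(15)→21·(15−23)≡14=o; x(23)→21·(23−23)≡0=a; o(14)→21·(14−23)≡19=t (all mod 26).

float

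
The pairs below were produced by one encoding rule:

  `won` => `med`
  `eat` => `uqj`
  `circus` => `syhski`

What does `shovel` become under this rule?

Compare letters: w→m is +16, o→e is +16, n→d is +16 — a constant shift. It's a constant shift of +16 (ROT16).
For shovel: s+16=i, h+16=x, o+16=e, v+16=l, e+16=u, l+16=b.

ixelub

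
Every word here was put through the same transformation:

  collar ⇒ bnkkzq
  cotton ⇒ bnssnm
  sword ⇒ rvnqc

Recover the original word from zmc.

and

Compare letters: c→b is +25, o→n is +25, l→k is +25 — a constant shift. Each letter is shifted forward by 25 in the alphabet (a Caesar shift of +25).
Reversing it on zmc: z−25=a, m−25=n, c−25=d.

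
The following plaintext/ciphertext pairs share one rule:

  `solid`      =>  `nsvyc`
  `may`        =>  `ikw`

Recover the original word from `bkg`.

The output letters match the input read backwards, each shifted +10: solid reversed is dilos. Read the word backwards and shift each letter +10.
Decoding bkg: shift back: b−10=r, k−10=a, g−10=w → raw; then reverse → war.

war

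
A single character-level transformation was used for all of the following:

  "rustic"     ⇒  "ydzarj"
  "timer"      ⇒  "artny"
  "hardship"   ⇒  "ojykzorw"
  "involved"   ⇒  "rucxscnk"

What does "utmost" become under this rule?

datxza

The shift depends on letter class: consonant r→y is +7, but vowel u→d is +9. The rule splits by letter class: vowels +9, consonants +7.
On utmost: u(vowel)+9=d, t(cons)+7=a, m(cons)+7=t, o(vowel)+9=x, s(cons)+7=z, t(cons)+7=a.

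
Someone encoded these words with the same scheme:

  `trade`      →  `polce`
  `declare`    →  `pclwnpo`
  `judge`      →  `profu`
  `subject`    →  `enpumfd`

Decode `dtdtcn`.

The word is reversed, then every letter is shifted forward by 11.
Reversing it on dtdtcn: shift back: d−11=s, t−11=i, d−11=s, t−11=i, c−11=r, n−11=c → sisirc; then reverse → crisis.

crisis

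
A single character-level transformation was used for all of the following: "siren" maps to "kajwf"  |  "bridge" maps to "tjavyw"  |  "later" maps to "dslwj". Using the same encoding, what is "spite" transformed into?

Compare letters: s→k is +18, i→a is +18, r→j is +18 — a constant shift. It's a constant shift of +18 (ROT18).
For spite: s+18=k, p+18=h, i+18=a, t+18=l, e+18=w.

khalw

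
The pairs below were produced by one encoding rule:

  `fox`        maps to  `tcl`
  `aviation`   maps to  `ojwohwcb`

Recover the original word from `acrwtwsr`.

modified

Every letter moves 14 places later in the alphabet, wrapping around z→a.
Reversing it on acrwtwsr: a−14=m, c−14=o, r−14=d, w−14=i, t−14=f, w−14=i, s−14=e, r−14=d.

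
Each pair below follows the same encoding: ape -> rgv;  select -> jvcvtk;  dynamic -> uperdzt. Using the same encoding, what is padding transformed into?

gruuzex

Compare letters: a→r is +17, p→g is +17, e→v is +17 — a constant shift. Each letter is shifted forward by 17 in the alphabet (a Caesar shift of +17).
Applying it to padding: p+17=g, a+17=r, d+17=u, d+17=u, i+17=z, n+17=e, g+17=x.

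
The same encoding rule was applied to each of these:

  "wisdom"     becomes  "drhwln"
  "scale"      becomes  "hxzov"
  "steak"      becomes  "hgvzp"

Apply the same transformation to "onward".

Each pair mirrors across the alphabet (w↔d, i↔r, s↔h): positions sum to 25. Each letter is replaced by its mirror in the alphabet: a↔z, b↔y, c↔x, and so on (the Atbash cipher).
For onward: o↔l, n↔m, w↔d, a↔z, r↔i, d↔w.

lmdziw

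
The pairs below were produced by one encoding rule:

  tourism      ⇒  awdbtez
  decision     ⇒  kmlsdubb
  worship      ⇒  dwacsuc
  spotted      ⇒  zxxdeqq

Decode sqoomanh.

In tourism: t→a is +7, o→w is +8, u→d is +9, r→b is +10 — the shift increases by 1 each position. The shift increases by 1 at each position, starting from +7: 7, 8, 9, ….
Reversing it on sqoomanh: s−7=l, q−8=i, o−9=f, o−10=e, m−11=b, a−12=o, n−13=a, h−14=t.

lifeboat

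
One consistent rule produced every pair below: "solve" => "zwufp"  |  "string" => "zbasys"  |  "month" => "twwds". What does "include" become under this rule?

Each letter shifts forward by (position + 7), i.e. 7, 8, 9, … — the shift grows by one for each successive letter.
On include: i+7=p, n+8=v, c+9=l, l+10=v, u+11=f, d+12=p, e+13=r.

pvlvfpr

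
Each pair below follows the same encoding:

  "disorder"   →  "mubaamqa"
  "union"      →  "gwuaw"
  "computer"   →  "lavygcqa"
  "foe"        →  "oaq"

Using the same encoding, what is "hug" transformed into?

Two shifts are in play — +12 for a/e/i/o/u, +9 for every other letter.
For hug: h(cons)+9=q, u(vowel)+12=g, g(cons)+9=p.

qgp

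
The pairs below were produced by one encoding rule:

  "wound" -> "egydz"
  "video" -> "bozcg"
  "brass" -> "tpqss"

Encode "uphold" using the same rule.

yjlgxz

Treating letters as 0–25, the rule is x ↦ 3x + 16 (mod 26).
Applying it to uphold: u(20)→3·20+16≡24=y; p(15)→3·15+16≡9=j; h(7)→3·7+16≡11=l; o(14)→3·14+16≡6=g; l(11)→3·11+16≡23=x; d(3)→3·3+16≡25=z (all mod 26).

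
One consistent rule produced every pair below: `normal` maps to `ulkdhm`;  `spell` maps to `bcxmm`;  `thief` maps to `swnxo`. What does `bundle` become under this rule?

yjugmx

Each letter's alphabet position (a=0..z=25) is mapped through 17·x+7 mod 26 — an affine cipher.
Applying it to bundle: b(1)→17·1+7≡24=y; u(20)→17·20+7≡9=j; n(13)→17·13+7≡20=u; d(3)→17·3+7≡6=g; l(11)→17·11+7≡12=m; e(4)→17·4+7≡23=x (all mod 26).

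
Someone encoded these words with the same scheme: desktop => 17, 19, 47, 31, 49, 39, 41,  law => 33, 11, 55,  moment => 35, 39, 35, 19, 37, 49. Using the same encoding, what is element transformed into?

19, 33, 19, 35, 19, 37, 49

d(#4)→17 and e(#5)→19: differences scale by 2, so n = 2·pos + 9. With a=1..z=26, the number is 2·pos + 9.
For element: e=5→19, l=12→33, e=5→19, m=13→35, e=5→19, n=14→37, t=20→49.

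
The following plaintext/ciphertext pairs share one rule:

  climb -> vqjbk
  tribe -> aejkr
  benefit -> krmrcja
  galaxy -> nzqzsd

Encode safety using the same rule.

c(2)→v(21) and l(11)→q(16) fit y≡11x+25 (mod 26); the inverse of 11 mod 26 is 19. This is an affine cipher: with a=0,…,z=25, each position x becomes (11x+25) mod 26.
For safety: s(18)→11·18+25≡15=p; a(0)→11·0+25≡25=z; f(5)→11·5+25≡2=c; e(4)→11·4+25≡17=r; t(19)→11·19+25≡0=a; y(24)→11·24+25≡3=d (all mod 26).

pzcrad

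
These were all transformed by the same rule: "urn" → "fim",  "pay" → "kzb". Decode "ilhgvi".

roster

Each pair mirrors across the alphabet (u↔f, r↔i, n↔m): positions sum to 25. Letters are reflected about the middle of the alphabet (position → 25−position): Atbash.
Undoing it on ilhgvi: i↔r, l↔o, h↔s, g↔t, v↔e, i↔r.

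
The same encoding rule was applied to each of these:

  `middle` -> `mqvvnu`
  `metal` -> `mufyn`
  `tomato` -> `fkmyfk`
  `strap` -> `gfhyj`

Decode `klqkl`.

onion

m(12)→m(12) and i(8)→q(16) fit y≡25x+24 (mod 26); the inverse of 25 mod 26 is 25. Each letter's alphabet position (a=0..z=25) is mapped through 25·x+24 mod 26 — an affine cipher.
Reversing it on klqkl: k(10)→25·(10−24)≡14=o; l(11)→25·(11−24)≡13=n; q(16)→25·(16−24)≡8=i; k(10)→25·(10−24)≡14=o; l(11)→25·(11−24)≡13=n (all mod 26).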